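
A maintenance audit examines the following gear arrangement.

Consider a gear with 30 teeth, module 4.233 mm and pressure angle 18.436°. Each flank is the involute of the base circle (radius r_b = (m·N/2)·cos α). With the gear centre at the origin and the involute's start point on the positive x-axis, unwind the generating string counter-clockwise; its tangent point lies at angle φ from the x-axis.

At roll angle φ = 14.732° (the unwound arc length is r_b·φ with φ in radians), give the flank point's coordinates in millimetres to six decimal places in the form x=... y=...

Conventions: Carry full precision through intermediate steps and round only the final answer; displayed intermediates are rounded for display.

single-mesh involute tooth geometry (30T wheel at module 4.233)
pitch radius r_p = m·N/2 = 4.233·30/2 = 63.495000
base radius r_b = r_p·cos α = 63.495000·cos 18.436° = 60.236278
roll angle φ = 14.732° = 0.25712191 rad
x = r_b·(cos φ + φ·sin φ) = 62.194649
y = r_b·(sin φ − φ·cos φ) = 0.339063

x=62.194649 y=0.339063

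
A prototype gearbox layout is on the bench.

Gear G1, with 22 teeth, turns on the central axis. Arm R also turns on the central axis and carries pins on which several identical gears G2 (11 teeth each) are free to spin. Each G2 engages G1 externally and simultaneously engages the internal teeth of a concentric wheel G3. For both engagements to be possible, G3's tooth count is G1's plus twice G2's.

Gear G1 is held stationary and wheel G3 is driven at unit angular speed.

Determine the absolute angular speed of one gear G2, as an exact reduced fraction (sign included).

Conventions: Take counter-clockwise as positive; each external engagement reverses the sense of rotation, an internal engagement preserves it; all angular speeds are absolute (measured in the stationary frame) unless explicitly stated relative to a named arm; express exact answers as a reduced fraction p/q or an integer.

2

recognized (axles ride arm R): planetary set, 22/11/44 teeth
ring teeth: 22 + 2·11 = 44
22(ω_sun−ω_arm) = −44(ω_ring−ω_arm),  ω_sun = 0, ω_ring = 1
22(0−ω_arm) = −44(1−ω_arm)  ⇒  66·ω_arm = 44  ⇒  ω_arm = 2/3
sun–planet mesh: 22·(0−2/3) = −11·(ω_p−ω_arm)  ⇒  ω_p−ω_arm = 4/3
ω_p = 2/3 + 4/3 = 2
exact speed ratio = 2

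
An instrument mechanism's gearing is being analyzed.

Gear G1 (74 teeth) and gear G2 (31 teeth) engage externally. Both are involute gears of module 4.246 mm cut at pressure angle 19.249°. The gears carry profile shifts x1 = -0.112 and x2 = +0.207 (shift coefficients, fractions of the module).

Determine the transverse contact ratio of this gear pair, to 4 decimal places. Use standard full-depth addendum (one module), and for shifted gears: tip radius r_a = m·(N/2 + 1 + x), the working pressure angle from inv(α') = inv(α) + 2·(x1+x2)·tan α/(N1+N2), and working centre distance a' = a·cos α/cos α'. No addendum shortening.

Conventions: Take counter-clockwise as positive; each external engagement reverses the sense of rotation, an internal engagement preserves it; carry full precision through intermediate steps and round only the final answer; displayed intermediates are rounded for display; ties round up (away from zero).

recognized (one external pair, fixed centres): single-mesh tooth geometry, m = 4.246, N1 = 74, N2 = 31
base radii: r_b1 = 148.319177, r_b2 = 62.133709
tip radii: r_a1 = 160.872448, r_a2 = 70.937922
inv(α') = inv(19.249°) + 2·(-0.112+0.207)·tan α/(74+31) = 0.01386950  ⇒  α' = 19.54109°
a' = a·cos α / cos α' = 222.9150·cos 19.249°/cos 19.54109° = 223.315440
action lengths: √(r_a1²−r_b1²) = 62.300611, √(r_a2²−r_b2²) = 34.228511
base pitch p_b = π·m·cos α = 12.593471
CR = (62.300611 + 34.228511 − 223.315440·sin 19.54109°)/12.593471 = 1.733752
contact ratio ≈ 1.7338

1.7338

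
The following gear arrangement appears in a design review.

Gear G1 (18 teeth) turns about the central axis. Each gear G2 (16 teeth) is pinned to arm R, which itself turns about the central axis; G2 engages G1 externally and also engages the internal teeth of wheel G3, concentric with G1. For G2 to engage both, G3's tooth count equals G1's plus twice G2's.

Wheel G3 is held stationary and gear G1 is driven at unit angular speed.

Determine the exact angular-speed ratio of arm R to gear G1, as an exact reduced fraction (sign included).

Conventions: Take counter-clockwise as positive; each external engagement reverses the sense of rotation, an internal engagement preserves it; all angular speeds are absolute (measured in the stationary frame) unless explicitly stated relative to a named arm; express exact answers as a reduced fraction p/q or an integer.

planetary set (18T centre, 16T on arm, 50T internal) — Willis relation
ring teeth: 18 + 2·16 = 50
18(ω_sun−ω_arm) = −50(ω_ring−ω_arm),  ω_ring = 0, ω_sun = 1
18(1−ω_arm) = −50(0−ω_arm)  ⇒  68·ω_arm = 18  ⇒  ω_arm = 9/34
ω_out/ω_in = 9/34

9/34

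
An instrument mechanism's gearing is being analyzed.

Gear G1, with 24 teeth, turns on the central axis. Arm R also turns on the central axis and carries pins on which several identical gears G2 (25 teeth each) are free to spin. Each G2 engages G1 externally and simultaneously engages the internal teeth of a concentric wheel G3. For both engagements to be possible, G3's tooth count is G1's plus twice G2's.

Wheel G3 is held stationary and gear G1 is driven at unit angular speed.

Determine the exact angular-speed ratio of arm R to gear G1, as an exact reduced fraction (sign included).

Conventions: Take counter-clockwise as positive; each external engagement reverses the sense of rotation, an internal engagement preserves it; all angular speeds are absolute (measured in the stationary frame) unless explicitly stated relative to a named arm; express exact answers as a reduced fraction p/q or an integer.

12/49

class = planetary set [G3 = 24+2·25 = 74; Willis about the carrier]
ring teeth: 24 + 2·25 = 74
24(ω_sun−ω_arm) = −74(ω_ring−ω_arm),  ω_ring = 0, ω_sun = 1
24(1−ω_arm) = −74(0−ω_arm)  ⇒  98·ω_arm = 24  ⇒  ω_arm = 12/49
ω_out/ω_in = 12/49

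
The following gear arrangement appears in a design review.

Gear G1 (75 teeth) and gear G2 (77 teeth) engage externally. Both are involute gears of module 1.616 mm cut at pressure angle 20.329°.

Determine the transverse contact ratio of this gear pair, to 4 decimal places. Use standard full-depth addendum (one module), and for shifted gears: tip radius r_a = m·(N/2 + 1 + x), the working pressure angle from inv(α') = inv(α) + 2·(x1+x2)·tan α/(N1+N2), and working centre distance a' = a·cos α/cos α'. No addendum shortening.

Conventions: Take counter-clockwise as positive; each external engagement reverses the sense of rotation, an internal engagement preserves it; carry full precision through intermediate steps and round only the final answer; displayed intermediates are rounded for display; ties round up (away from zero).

1.7993

recognized (one external pair, fixed centres): single-mesh tooth geometry, m = 1.616, N1 = 75, N2 = 77
base radii: r_b1 = 56.825421, r_b2 = 58.340765
tip radii: r_a1 = 62.216000, r_a2 = 63.832000
no profile shift: α' = α, a' = a
action lengths: √(r_a1²−r_b1²) = 25.331842, √(r_a2²−r_b2²) = 25.901338
base pitch p_b = π·m·cos α = 4.760595
CR = (25.331842 + 25.901338 − 122.816000·sin 20.32900°)/4.760595 = 1.799278
contact ratio ≈ 1.7993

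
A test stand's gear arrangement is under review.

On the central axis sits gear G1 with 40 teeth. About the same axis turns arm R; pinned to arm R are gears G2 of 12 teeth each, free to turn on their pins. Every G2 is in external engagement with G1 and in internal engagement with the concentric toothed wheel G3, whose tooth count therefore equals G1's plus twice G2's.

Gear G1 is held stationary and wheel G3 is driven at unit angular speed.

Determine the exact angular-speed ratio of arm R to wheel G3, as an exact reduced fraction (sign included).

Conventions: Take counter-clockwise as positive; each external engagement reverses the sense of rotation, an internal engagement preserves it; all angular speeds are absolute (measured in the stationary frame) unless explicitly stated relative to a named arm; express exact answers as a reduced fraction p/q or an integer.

class = planetary set [G3 = 40+2·12 = 64; Willis about the carrier]
ring teeth: 40 + 2·12 = 64
40(ω_sun−ω_arm) = −64(ω_ring−ω_arm),  ω_sun = 0, ω_ring = 1
40(0−ω_arm) = −64(1−ω_arm)  ⇒  104·ω_arm = 64  ⇒  ω_arm = 8/13
ω_out/ω_in = 8/13

8/13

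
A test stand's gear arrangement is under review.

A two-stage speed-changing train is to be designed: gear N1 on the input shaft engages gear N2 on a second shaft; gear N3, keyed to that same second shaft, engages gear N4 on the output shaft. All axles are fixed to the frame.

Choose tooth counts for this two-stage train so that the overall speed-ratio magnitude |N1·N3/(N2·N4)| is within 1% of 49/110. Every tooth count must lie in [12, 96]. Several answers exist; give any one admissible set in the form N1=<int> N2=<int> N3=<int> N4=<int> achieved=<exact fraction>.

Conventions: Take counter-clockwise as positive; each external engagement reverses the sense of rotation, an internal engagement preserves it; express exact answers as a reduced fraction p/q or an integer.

N1=14 N2=20 N3=14 N4=22 achieved=49/110

design class (target 49/110): fixed-axis compound train
target = 49/110 in lowest terms: an exact hit needs N1·N3 = k·49 and N2·N4 = k·110 for one integer k, every count in [12, 96]; additionally prefer no 1:1 stage (N1 ≠ N2, N3 ≠ N4)
k = 1…3: no 1:1-free in-range split of k·49 and k·110 into factor pairs; take k = 4
k = 4: N1·N3 = 196 = 14·14, N2·N4 = 440 = 20·22
achieved = 14·14/(20·22) = 49/110; |achieved − target| = 0 ≤ 49/11000 ✓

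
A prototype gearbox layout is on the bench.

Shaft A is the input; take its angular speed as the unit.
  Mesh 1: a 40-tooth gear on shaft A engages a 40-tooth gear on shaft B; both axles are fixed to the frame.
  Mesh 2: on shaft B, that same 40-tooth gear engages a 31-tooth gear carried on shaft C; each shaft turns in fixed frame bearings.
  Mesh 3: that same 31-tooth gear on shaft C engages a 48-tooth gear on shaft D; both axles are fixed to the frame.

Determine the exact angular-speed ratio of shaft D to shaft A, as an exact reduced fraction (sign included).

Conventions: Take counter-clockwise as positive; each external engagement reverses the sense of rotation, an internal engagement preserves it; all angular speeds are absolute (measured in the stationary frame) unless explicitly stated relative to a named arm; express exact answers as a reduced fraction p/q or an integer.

-5/6

class = fixed-axis compound train [3 meshes; 3 ratios multiply, 3 sense flips]
mesh 1 [40T→40T]: running ratio 1, sense −
mesh 2 [40T→31T]: running ratio 40/31, sense +
mesh 3 [31T→48T]: running ratio 5/6, sense −
ω_out/ω_in = -5/6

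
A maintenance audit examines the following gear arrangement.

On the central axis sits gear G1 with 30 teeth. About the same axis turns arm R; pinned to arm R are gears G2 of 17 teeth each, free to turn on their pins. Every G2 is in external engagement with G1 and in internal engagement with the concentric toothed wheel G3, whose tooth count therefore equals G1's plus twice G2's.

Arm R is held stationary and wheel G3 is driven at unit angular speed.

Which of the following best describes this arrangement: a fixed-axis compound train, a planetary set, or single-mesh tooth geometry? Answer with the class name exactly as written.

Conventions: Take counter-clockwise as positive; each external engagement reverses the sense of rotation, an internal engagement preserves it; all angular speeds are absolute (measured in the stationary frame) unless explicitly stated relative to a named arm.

planetary set

class = planetary set [G3 = 30+2·17 = 64; Willis about the carrier]
classification: planetary set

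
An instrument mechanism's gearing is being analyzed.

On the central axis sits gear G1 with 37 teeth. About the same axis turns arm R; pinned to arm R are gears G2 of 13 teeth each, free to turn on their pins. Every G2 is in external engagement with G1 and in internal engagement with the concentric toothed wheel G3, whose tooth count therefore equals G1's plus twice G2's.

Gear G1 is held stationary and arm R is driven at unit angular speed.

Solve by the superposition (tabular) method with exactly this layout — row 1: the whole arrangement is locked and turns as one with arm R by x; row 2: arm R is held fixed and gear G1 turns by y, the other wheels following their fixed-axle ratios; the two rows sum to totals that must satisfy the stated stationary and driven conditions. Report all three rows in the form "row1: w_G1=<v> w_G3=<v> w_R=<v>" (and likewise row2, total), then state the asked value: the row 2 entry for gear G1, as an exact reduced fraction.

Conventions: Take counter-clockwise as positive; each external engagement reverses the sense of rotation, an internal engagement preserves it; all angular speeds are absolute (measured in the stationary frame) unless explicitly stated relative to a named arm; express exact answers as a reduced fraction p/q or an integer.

row1: w_G1=1 w_G3=1 w_R=1
row2: w_G1=-1 w_G3=37/63 w_R=0
total: w_G1=0 w_G3=100/63 w_R=1
asked value: -1

planetary set (37T centre, 13T on arm, 63T internal) — Willis relation
row 1 — lock + rotate with arm: ω_sun = ω_ring = ω_arm = x
row 2 — arm fixed, fixed-axis ratios: sun y, ring −(37/63)·y, arm 0
boundary: total ω_sun = x + y = 0 and total ω_arm = x = 1  ⇒  y = -1, x = 1
row 2 ring = −(37/63)·(-1) = 37/63
totals (row 1 + row 2): sun 1 + (-1) = 0, ring 1 + 37/63 = 100/63, arm 1 + 0 = 1
asked cell (row2, sun) = -1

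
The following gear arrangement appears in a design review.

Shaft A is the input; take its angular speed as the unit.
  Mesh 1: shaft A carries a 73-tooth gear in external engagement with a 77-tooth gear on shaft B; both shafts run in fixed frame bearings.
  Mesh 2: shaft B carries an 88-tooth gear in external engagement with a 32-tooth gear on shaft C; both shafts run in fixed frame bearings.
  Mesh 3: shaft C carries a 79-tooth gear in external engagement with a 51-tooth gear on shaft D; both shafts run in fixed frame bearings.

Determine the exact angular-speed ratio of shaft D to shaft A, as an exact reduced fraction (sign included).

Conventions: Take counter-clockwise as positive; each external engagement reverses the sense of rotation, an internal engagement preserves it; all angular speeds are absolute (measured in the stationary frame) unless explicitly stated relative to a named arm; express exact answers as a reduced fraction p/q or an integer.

-5767/1428

class = fixed-axis compound train [3 meshes; 3 ratios multiply, 3 sense flips]
mesh 1 [73T→77T]: running ratio 73/77, sense −
mesh 2 [88T→32T]: running ratio 73/28, sense +
mesh 3 [79T→51T]: running ratio 5767/1428, sense −
ω_out/ω_in = -5767/1428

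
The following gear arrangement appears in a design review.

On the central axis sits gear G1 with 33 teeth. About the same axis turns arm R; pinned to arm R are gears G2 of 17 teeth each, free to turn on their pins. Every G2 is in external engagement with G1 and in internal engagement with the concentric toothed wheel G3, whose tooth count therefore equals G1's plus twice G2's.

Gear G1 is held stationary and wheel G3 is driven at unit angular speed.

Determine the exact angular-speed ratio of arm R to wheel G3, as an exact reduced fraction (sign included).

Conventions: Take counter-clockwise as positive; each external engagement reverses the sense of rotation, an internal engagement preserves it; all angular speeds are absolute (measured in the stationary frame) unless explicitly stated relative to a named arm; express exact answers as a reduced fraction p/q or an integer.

recognized (axles ride arm R): planetary set, 33/17/67 teeth
ring teeth: 33 + 2·17 = 67
33(ω_sun−ω_arm) = −67(ω_ring−ω_arm),  ω_sun = 0, ω_ring = 1
33(0−ω_arm) = −67(1−ω_arm)  ⇒  100·ω_arm = 67  ⇒  ω_arm = 67/100
ω_out/ω_in = 67/100

67/100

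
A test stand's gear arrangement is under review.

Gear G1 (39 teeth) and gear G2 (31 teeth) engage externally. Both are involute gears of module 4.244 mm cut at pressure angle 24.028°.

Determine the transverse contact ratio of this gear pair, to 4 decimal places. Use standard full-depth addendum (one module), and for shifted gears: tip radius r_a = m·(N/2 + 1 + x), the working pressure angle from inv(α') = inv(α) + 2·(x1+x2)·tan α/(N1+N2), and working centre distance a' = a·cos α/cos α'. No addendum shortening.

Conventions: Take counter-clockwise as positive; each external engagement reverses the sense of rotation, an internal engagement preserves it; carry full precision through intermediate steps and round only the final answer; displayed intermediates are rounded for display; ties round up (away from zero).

recognized (one external pair, fixed centres): single-mesh tooth geometry, m = 4.244, N1 = 39, N2 = 31
base radii: r_b1 = 75.586736, r_b2 = 60.081765
tip radii: r_a1 = 87.002000, r_a2 = 70.026000
no profile shift: α' = α, a' = a
action lengths: √(r_a1²−r_b1²) = 43.081241, √(r_a2²−r_b2²) = 35.969740
base pitch p_b = π·m·cos α = 12.177576
CR = (43.081241 + 35.969740 − 148.540000·sin 24.02800°)/12.177576 = 1.524771
contact ratio ≈ 1.5248

1.5248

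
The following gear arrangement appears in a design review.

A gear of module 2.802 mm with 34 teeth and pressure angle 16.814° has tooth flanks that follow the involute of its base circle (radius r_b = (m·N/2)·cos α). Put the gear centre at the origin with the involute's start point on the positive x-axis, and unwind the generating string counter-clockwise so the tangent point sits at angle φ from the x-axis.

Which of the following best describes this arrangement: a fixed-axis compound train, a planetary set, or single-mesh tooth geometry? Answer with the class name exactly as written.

single-mesh tooth geometry

single-mesh involute tooth geometry (34T wheel at module 2.802)
classification: single-mesh tooth geometry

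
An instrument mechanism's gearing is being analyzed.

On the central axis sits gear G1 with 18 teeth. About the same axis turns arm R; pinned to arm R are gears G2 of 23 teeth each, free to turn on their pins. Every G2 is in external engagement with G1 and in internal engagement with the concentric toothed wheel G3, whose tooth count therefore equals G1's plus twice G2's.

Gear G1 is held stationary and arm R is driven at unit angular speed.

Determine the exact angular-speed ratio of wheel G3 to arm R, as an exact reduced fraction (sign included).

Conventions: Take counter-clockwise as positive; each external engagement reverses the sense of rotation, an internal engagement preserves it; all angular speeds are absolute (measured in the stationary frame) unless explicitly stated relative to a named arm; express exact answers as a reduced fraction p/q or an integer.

41/32

topology: planetary set — G1 18T / G2 23T / G3 64T, arm = carrier (Willis)
ring teeth: 18 + 2·23 = 64
18(ω_sun−ω_arm) = −64(ω_ring−ω_arm),  ω_sun = 0, ω_arm = 1
ω_ring = 1 − (18/64)(0−1) = 41/32
ω_out/ω_in = 41/32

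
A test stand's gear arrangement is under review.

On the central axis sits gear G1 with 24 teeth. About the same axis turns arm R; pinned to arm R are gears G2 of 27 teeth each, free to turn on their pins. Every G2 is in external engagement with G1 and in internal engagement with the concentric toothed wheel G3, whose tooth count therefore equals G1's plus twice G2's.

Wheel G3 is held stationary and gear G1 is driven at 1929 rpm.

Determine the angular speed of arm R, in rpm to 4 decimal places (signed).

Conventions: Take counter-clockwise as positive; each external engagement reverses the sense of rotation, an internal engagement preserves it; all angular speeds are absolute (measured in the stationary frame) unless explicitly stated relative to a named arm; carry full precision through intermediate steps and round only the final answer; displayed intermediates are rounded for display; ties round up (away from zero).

+453.8824 rpm

class = planetary set [G3 = 24+2·27 = 78; Willis about the carrier]
normalise by the input: solve with ω_sun = 1, then scale by 1929 rpm
ring teeth: 24 + 2·27 = 78
24(ω_sun−ω_arm) = −78(ω_ring−ω_arm),  ω_ring = 0, ω_sun = 1
24(1−ω_arm) = −78(0−ω_arm)  ⇒  102·ω_arm = 24  ⇒  ω_arm = 4/17
scale: ω_arm = 4/17 × 1929 rpm = +453.8824 rpm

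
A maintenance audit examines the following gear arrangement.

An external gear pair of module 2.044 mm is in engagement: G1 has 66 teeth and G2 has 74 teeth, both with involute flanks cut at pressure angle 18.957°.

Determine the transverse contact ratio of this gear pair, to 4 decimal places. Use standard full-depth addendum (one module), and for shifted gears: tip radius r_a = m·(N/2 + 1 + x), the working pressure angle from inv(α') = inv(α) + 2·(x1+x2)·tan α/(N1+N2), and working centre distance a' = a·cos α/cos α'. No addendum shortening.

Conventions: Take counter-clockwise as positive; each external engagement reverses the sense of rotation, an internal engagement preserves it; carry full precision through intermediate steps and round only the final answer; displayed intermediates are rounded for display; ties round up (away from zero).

1.8722

single-mesh involute tooth geometry (66T engaging 74T at module 2.044)
base radii: r_b1 = 63.793582, r_b2 = 71.526137
tip radii: r_a1 = 69.496000, r_a2 = 77.672000
no profile shift: α' = α, a' = a
action lengths: √(r_a1²−r_b1²) = 27.569420, √(r_a2²−r_b2²) = 30.281203
base pitch p_b = π·m·cos α = 6.073135
CR = (27.569420 + 30.281203 − 143.080000·sin 18.95700°)/6.073135 = 1.872159
contact ratio ≈ 1.8722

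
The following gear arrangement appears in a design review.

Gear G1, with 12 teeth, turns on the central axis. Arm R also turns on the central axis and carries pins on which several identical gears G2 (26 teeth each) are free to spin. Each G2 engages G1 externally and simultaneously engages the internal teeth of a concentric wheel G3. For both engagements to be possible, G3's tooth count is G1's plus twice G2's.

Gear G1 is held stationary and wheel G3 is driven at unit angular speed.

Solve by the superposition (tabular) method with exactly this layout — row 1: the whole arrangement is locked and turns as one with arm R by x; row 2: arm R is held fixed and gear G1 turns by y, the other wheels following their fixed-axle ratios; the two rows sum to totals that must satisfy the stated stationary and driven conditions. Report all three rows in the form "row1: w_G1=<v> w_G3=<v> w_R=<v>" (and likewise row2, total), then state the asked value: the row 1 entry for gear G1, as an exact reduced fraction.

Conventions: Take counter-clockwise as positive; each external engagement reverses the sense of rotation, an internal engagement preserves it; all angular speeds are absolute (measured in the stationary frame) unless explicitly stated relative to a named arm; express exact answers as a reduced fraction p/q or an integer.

class = planetary set [G3 = 12+2·26 = 64; Willis about the carrier]
superposition row 1 [locked train]: every member turns x
superposition row 2 [arm held]: sun y, ring −(12/64)·y, arm 0
boundary: total ω_sun = x + y = 0 and total ω_ring = x − (12/64)·y = 1  ⇒  y = -16/19, x = 16/19
row 2 ring = −(12/64)·(-16/19) = 3/19
totals (row 1 + row 2): sun 16/19 + (-16/19) = 0, ring 16/19 + 3/19 = 1, arm 16/19 + 0 = 16/19
asked cell (row1, sun) = 16/19

row1: w_G1=16/19 w_G3=16/19 w_R=16/19
row2: w_G1=-16/19 w_G3=3/19 w_R=0
total: w_G1=0 w_G3=1 w_R=16/19
asked value: 16/19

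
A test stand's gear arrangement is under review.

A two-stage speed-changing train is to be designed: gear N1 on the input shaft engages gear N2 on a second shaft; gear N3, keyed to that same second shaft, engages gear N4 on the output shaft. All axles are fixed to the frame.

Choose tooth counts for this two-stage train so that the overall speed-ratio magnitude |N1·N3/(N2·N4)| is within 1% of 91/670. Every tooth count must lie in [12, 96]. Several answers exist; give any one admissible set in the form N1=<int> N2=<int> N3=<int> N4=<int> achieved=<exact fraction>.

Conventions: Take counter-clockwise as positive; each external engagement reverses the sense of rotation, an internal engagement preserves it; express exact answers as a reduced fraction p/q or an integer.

2-stage fixed-axis compound train for ratio 91/670
target = 91/670 in lowest terms: an exact hit needs N1·N3 = k·91 and N2·N4 = k·670 for one integer k, every count in [12, 96]; additionally prefer no 1:1 stage (N1 ≠ N2, N3 ≠ N4)
k = 1: no 1:1-free in-range split of k·91 and k·670 into factor pairs; take k = 2
k = 2: N1·N3 = 182 = 13·14, N2·N4 = 1340 = 20·67
achieved = 13·14/(20·67) = 91/670; |achieved − target| = 0 ≤ 91/67000 ✓

N1=13 N2=20 N3=14 N4=67 achieved=91/670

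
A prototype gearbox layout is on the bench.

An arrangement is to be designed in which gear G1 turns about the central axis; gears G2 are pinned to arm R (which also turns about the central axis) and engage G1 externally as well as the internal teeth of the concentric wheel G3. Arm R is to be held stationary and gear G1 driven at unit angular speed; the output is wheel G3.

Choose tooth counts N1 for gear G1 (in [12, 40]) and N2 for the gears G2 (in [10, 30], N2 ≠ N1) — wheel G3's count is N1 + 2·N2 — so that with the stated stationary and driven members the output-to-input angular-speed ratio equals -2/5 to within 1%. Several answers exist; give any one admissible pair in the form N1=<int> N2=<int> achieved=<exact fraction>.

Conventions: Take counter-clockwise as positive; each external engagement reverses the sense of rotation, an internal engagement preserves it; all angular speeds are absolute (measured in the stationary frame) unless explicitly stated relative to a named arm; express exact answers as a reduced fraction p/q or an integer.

N1=16 N2=12 achieved=-2/5

topology: planetary set — design target -2/5, arm = carrier (Willis)
Willis with ω_arm = 0: ω_ring/ω_sun = −N1/N3; set equal to -2/5  ⇒  N3/N1 = −1/(-2/5) = 5/2
N3 = N1 + 2·N2  ⇒  N2/N1 = (N3/N1 − 1)/2 = (5/2 − 1)/2 = 3/4
smallest multiple with N1 ≥ 12 and N2 ≥ 10: k = 4  ⇒  N1 = 4·4 = 16, N2 = 4·3 = 12 (N1 ≤ 40, N2 ≤ 30, N2 ≠ N1 ✓), N3 = 16 + 2·12 = 40
check: −N1/N3 with N1 = 16, N3 = 40 gives -2/5; |achieved − target| = 0 ≤ 1/250 ✓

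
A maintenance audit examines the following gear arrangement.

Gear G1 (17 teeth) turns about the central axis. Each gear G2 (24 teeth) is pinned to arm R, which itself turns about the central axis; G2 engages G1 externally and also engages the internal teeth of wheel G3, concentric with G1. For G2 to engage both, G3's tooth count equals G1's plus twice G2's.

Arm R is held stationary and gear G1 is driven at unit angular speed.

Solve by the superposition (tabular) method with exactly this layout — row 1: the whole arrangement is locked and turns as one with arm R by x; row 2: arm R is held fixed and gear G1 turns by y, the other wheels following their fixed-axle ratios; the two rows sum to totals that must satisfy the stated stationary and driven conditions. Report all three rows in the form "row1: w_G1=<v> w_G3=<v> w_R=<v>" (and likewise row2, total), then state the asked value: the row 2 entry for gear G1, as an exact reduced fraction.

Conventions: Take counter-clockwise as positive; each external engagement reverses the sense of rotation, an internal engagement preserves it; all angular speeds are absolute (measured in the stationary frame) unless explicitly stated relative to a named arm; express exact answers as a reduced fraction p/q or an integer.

row1: w_G1=0 w_G3=0 w_R=0
row2: w_G1=1 w_G3=-17/65 w_R=0
total: w_G1=1 w_G3=-17/65 w_R=0
asked value: 1

topology: planetary set — G1 17T / G2 24T / G3 65T, arm = carrier (Willis)
superposition row 1 [locked train]: every member turns x
superposition row 2 [arm held]: sun y, ring −(17/65)·y, arm 0
boundary: total ω_arm = x = 0 and total ω_sun = x + y = 1  ⇒  y = 1, x = 0
row 2 ring = −(17/65)·1 = -17/65
totals (row 1 + row 2): sun 0 + 1 = 1, ring 0 + (-17/65) = -17/65, arm 0 + 0 = 0
asked cell (row2, sun) = 1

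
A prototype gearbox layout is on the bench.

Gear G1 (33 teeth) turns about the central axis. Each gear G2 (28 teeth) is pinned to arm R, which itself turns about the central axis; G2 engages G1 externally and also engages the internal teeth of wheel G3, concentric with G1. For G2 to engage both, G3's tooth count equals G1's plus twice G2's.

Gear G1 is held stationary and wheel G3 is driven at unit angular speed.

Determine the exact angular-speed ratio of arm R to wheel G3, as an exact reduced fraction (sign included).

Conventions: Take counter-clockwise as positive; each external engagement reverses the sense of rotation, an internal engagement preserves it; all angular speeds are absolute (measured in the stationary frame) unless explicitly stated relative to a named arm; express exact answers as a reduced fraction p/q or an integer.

recognized (axles ride arm R): planetary set, 33/28/89 teeth
ring teeth: 33 + 2·28 = 89
33(ω_sun−ω_arm) = −89(ω_ring−ω_arm),  ω_sun = 0, ω_ring = 1
33(0−ω_arm) = −89(1−ω_arm)  ⇒  122·ω_arm = 89  ⇒  ω_arm = 89/122
ω_out/ω_in = 89/122

89/122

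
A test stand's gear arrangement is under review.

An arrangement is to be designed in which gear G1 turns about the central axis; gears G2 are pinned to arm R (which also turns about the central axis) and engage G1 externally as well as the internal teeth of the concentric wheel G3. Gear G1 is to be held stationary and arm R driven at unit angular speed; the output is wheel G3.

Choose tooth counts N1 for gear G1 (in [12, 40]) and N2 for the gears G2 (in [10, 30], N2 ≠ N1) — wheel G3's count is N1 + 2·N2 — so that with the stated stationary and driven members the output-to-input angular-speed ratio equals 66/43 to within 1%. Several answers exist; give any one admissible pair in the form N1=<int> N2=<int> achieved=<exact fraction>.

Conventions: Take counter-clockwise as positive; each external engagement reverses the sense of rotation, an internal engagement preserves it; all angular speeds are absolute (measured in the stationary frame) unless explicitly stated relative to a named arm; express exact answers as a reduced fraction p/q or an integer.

N1=23 N2=10 achieved=66/43

planetary set to be sized for 66/43 (Willis relation)
Willis with ω_sun = 0: ω_ring/ω_arm = (N1+N3)/N3; set equal to 66/43  ⇒  N3/N1 = 1/(66/43 − 1) = 43/23
N3 = N1 + 2·N2  ⇒  N2/N1 = (N3/N1 − 1)/2 = (43/23 − 1)/2 = 10/23
smallest multiple with N1 ≥ 12 and N2 ≥ 10: k = 1  ⇒  N1 = 1·23 = 23, N2 = 1·10 = 10 (N1 ≤ 40, N2 ≤ 30, N2 ≠ N1 ✓), N3 = 23 + 2·10 = 43
check: (N1+N3)/N3 with N1 = 23, N3 = 43 gives 66/43; |achieved − target| = 0 ≤ 33/2150 ✓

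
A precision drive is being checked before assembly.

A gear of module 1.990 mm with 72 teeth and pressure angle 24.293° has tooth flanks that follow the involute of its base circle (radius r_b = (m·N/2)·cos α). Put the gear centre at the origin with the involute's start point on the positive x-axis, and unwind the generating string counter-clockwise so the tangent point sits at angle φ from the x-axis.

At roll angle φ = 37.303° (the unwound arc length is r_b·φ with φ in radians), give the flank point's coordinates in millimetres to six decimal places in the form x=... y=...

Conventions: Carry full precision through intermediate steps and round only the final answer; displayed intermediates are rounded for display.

x=77.703120 y=5.755864

topology: single-mesh involute geometry — m = 1.990, N = 72
pitch radius r_p = m·N/2 = 1.990·72/2 = 71.640000
base radius r_b = r_p·cos α = 71.640000·cos 24.293° = 65.296532
roll angle φ = 37.303° = 0.65106017 rad
x = r_b·(cos φ + φ·sin φ) = 77.703120
y = r_b·(sin φ − φ·cos φ) = 5.755864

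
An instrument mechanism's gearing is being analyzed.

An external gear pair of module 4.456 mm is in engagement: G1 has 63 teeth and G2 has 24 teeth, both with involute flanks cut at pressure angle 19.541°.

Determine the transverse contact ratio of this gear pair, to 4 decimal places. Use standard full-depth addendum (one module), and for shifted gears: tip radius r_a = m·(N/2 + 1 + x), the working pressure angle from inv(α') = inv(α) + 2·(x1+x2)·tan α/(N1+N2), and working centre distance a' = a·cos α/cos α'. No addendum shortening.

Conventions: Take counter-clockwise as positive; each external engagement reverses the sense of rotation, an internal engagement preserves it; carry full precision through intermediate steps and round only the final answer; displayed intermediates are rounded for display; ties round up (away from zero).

class = single-mesh tooth geometry [involute pair 63T × 24T, m = 4.456]
base radii: r_b1 = 132.279368, r_b2 = 50.392140
tip radii: r_a1 = 144.820000, r_a2 = 57.928000
no profile shift: α' = α, a' = a
action lengths: √(r_a1²−r_b1²) = 58.949141, √(r_a2²−r_b2²) = 28.570709
base pitch p_b = π·m·cos α = 13.192631
CR = (58.949141 + 28.570709 − 193.836000·sin 19.54100°)/13.192631 = 1.719545
contact ratio ≈ 1.7195

1.7195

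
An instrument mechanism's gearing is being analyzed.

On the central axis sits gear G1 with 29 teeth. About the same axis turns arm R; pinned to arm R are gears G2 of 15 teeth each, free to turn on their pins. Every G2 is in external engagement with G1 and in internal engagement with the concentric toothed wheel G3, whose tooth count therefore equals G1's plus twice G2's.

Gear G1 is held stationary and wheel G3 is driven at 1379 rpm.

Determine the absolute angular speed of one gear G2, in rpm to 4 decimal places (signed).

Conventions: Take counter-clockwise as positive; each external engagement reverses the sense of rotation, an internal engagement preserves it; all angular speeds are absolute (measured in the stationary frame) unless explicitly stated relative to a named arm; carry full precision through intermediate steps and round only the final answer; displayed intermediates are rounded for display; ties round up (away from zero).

recognized (axles ride arm R): planetary set, 29/15/59 teeth
normalise by the input: solve with ω_ring = 1, then scale by 1379 rpm
ring teeth: 29 + 2·15 = 59
29(ω_sun−ω_arm) = −59(ω_ring−ω_arm),  ω_sun = 0, ω_ring = 1
29(0−ω_arm) = −59(1−ω_arm)  ⇒  88·ω_arm = 59  ⇒  ω_arm = 59/88
sun–planet mesh: 29·(0−59/88) = −15·(ω_p−ω_arm)  ⇒  ω_p−ω_arm = 1711/1320
ω_p = 59/88 + 1711/1320 = 59/30
scale: ω_p = 59/30 × 1379 rpm = +2712.0333 rpm

+2712.0333 rpm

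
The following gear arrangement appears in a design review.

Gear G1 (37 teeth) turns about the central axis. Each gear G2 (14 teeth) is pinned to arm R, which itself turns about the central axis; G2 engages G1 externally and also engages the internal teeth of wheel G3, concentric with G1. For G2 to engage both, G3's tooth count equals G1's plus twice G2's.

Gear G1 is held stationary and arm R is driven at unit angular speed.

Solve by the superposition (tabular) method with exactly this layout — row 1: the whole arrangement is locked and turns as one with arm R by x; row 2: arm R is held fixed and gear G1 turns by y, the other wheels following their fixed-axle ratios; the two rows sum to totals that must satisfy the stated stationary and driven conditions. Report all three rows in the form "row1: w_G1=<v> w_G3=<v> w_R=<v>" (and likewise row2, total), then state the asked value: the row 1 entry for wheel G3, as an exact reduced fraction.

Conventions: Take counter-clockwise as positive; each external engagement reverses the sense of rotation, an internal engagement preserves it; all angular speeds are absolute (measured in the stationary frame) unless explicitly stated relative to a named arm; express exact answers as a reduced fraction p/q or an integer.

class = planetary set [G3 = 37+2·14 = 65; Willis about the carrier]
row 1 (train locked, turned with arm): all members turn x
superposition row 2 [arm held]: sun y, ring −(37/65)·y, arm 0
boundary: total ω_sun = x + y = 0 and total ω_arm = x = 1  ⇒  y = -1, x = 1
row 2 ring = −(37/65)·(-1) = 37/65
totals (row 1 + row 2): sun 1 + (-1) = 0, ring 1 + 37/65 = 102/65, arm 1 + 0 = 1
asked cell (row1, ring) = 1

row1: w_G1=1 w_G3=1 w_R=1
row2: w_G1=-1 w_G3=37/65 w_R=0
total: w_G1=0 w_G3=102/65 w_R=1
asked value: 1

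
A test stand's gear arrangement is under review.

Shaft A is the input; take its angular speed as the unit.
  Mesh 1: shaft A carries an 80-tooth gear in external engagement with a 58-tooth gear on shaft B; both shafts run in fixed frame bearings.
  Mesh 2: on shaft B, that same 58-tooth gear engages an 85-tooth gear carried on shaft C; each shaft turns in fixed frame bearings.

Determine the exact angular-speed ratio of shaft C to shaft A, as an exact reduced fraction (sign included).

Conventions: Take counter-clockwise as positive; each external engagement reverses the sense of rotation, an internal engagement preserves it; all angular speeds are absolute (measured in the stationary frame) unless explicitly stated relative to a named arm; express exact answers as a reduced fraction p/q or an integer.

class = fixed-axis compound train [2 meshes; 2 ratios multiply, 2 sense flips]
mesh 1 [80T→58T]: running ratio 40/29, sense −
mesh 2 [58T→85T]: running ratio 16/17, sense +
ω_out/ω_in = 16/17

16/17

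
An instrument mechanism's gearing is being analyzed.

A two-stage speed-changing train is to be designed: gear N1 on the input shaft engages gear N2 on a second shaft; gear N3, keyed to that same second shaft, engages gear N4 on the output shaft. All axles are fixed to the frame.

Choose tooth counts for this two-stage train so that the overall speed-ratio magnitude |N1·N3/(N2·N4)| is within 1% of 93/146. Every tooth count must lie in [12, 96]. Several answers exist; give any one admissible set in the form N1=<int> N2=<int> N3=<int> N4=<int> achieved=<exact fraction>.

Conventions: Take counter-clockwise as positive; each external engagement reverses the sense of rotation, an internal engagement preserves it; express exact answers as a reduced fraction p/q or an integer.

N1=18 N2=12 N3=31 N4=73 achieved=93/146

topology: fixed-axis compound train — 2 stages, target 93/146
target = 93/146 in lowest terms: an exact hit needs N1·N3 = k·93 and N2·N4 = k·146 for one integer k, every count in [12, 96]; additionally prefer no 1:1 stage (N1 ≠ N2, N3 ≠ N4)
k = 1…5: no 1:1-free in-range split of k·93 and k·146 into factor pairs; take k = 6
k = 6: N1·N3 = 558 = 18·31, N2·N4 = 876 = 12·73
achieved = 18·31/(12·73) = 93/146; |achieved − target| = 0 ≤ 93/14600 ✓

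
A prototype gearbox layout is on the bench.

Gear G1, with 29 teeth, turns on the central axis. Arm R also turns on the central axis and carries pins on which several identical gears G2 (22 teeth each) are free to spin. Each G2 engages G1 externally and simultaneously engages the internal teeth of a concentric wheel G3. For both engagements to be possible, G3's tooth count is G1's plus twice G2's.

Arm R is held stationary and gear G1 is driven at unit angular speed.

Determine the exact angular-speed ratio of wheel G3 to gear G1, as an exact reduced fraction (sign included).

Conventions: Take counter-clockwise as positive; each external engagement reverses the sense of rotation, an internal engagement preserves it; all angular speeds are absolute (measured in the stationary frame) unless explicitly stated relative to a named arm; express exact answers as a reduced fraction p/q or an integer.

-29/73

topology: planetary set — G1 29T / G2 22T / G3 73T, arm = carrier (Willis)
ring teeth: 29 + 2·22 = 73
29(ω_sun−ω_arm) = −73(ω_ring−ω_arm),  ω_arm = 0, ω_sun = 1
ω_ring = 0 − (29/73)(1−0) = -29/73
ω_out/ω_in = -29/73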